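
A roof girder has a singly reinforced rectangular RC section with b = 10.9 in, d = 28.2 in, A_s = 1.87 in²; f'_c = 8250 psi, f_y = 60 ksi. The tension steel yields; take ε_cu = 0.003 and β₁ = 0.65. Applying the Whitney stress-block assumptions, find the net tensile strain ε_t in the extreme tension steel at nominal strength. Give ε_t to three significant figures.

a = A_s f_y/(0.85 f'_c b) = 1.468 in.
β₁ = 0.65, so c = a/β₁ = 1.468/0.65 = 2.258 in.
From the linear strain diagram with ε_cu = 0.003: ε_t = 0.003 (d − c)/c = 0.003 × (28.2 − 2.258)/2.258 = 0.0345.
Since ε_t ≥ 0.005, the section is tension-controlled.

ε_t ≈ 0.0345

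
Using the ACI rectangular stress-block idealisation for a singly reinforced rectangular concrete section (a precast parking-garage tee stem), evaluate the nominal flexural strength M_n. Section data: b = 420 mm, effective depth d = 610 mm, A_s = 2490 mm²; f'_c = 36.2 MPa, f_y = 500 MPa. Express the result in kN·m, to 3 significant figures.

T = A_s f_y = 2490 × 500 = 1245000 N = 1245 kN.
From C = T: a = T/(0.85 f'_c b) = 1245000/(0.85 × 36.2 × 420) = 96.34 mm.
M_n = T(d − a/2) = 1245 kN × (610 − 48.17) mm = 699.48 kN·m.

M_n ≈ 699 kN·m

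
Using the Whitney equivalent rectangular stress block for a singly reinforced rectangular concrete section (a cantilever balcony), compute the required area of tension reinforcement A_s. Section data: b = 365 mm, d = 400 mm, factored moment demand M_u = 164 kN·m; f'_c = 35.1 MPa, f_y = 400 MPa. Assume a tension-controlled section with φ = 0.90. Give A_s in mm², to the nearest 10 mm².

A_s ≈ 1210 mm²

M_n = M_u/φ = 164/0.90 = 182.222 kN·m.
With M_n = 0.85 f'_c a b (d − a/2), solve the quadratic for a:
a = d − √(d² − 2M_n/(0.85 f'_c b)) = 400 − √(400² − 2 × 182.222×10⁶/(0.85 × 35.1 × 365)) = 44.28 mm.
A_s = 0.85 f'_c a b / f_y = 0.85 × 35.1 × 44.28 × 365 / 400 = 1205.5 mm².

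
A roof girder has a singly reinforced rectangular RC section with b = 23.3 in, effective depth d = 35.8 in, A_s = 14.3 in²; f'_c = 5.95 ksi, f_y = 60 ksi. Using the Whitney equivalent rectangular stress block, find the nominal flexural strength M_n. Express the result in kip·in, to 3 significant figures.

M_n ≈ 27600 kip·in

T = A_s f_y = 14.3 × 60 = 858 kips.
a = T/(0.85 f'_c b) = 858/(0.85 × 5.95 × 23.3) = 7.281 in.
M_n = T(d − a/2) = 858 × (35.8 − 3.6405) = 27592.9 kip·in.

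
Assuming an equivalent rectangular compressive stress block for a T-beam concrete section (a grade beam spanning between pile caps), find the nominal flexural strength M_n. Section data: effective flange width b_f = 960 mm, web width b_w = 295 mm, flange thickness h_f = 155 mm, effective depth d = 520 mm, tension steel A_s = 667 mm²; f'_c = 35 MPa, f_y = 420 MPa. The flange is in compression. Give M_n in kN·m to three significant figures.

M_n ≈ 144 kN·m

Tension: T = A_s f_y = 667 × 420 = 280140 N.
Try a within the flange: a = T/(0.85 f'_c b_f) = 280140/(0.85 × 35 × 960) = 9.81 mm.
Since a = 9.81 ≤ h_f = 155 mm, the stress block lies entirely in the flange; analyse as a rectangular beam of width b_f.
M_n = T(d − a/2) = 280140 × (520 − 4.905) = 144.30 × 10⁶ N·mm.
M_n = 144.30 kN·m.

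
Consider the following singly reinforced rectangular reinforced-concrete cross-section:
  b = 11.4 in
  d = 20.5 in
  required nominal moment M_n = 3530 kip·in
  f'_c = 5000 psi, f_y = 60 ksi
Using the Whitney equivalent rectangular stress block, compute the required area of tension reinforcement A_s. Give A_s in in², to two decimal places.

A_s ≈ 3.17 in²

From M_n = 0.85 f'_c a b (d − a/2):
a = d − √(d² − 2M_n/(0.85 f'_c b)) = 20.5 − √(20.5² − 2 × 3530/(0.85 × 5 × 11.4)) = 3.931 in.
A_s = 0.85 f'_c a b / f_y = 0.85 × 5 × 3.931 × 11.4 / 60 = 3.174 in².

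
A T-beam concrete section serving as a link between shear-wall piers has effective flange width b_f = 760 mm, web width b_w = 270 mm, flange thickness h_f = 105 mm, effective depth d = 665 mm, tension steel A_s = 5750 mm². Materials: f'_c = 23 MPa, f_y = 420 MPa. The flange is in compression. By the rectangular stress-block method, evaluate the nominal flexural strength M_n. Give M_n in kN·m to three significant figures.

M_n ≈ 1370 kN·m

Tension: T = A_s f_y = 5750 × 420 = 2415000 N.
Try a within the flange: a = T/(0.85 f'_c b_f) = 2415000/(0.85 × 23 × 760) = 162.54 mm.
a = 162.54 > h_f = 105 mm: the block extends into the web. Split into flange-overhang and web parts.
C_f = 0.85 f'_c (b_f − b_w) h_f = 0.85 × 23 × (760 − 270) × 105 = 1005848 N.
Remaining web compression depth: a_w = (T − C_f)/(0.85 f'_c b_w) = (2415000 − 1005848)/(0.85 × 23 × 270) = 266.96 mm.
M_n = C_f(d − h_f/2) + (T − C_f)(d − a_w/2) = 1005848 × (665 − 52.5) + 1409152 × (665 − 133.48) = 616.08 + 748.99 = 1365.07 × 10⁶ N·mm.
M_n = 1365.07 kN·m.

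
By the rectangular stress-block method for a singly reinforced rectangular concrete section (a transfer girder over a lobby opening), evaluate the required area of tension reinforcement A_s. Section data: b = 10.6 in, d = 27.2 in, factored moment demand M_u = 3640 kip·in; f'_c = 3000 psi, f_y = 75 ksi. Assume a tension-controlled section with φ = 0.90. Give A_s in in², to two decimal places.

A_s ≈ 2.24 in²

M_n = M_u/φ = 3640/0.90 = 4044.44 kip·in.
From M_n = 0.85 f'_c a b (d − a/2):
a = d − √(d² − 2M_n/(0.85 f'_c b)) = 27.2 − √(27.2² − 2 × 4044.44/(0.85 × 3 × 10.6)) = 6.210 in.
A_s = 0.85 f'_c a b / f_y = 0.85 × 3 × 6.210 × 10.6 / 75 = 2.238 in².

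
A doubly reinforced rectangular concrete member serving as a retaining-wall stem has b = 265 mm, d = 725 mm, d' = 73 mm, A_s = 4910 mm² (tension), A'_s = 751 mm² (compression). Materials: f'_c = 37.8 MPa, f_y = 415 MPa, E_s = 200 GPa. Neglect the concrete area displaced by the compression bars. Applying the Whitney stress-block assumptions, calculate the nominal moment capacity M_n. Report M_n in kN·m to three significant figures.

Assume both tension and compression steel yield.
Net tension couple steel: A_s − A'_s = 4159 mm².
a = (A_s − A'_s) f_y / (0.85 f'_c b) = 1725985/(0.85 × 37.8 × 265) = 202.71 mm.
c = a/β₁ = 202.71/0.78 = 259.88 mm; ε'_s = 0.003(c − d')/c = 0.0022 ≥ f_y/E_s = 0.0021, so compression steel does yield.
M_n = (A_s − A'_s) f_y (d − a/2) + A'_s f_y (d − d') = [1725985 × (725 − 101.355) + 311665 × (725 − 73)] × 10⁻⁶ = 1076.40 + 203.21 = 1279.61 kN·m.

M_n ≈ 1280 kN·m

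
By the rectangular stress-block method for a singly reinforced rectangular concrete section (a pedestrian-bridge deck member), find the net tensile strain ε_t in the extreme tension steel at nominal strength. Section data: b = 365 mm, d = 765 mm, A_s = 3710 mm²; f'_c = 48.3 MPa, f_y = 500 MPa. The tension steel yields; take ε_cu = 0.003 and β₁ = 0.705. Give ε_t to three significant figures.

ε_t ≈ 0.0101

a = A_s f_y/(0.85 f'_c b) = 123.79 mm.
β₁ = 0.705, so c = a/β₁ = 123.79/0.705 = 175.59 mm.
From the linear strain diagram with ε_cu = 0.003: ε_t = 0.003 (d − c)/c = 0.003 × (765 − 175.59)/175.59 = 0.0101.
Since ε_t ≥ 0.005, the section is tension-controlled.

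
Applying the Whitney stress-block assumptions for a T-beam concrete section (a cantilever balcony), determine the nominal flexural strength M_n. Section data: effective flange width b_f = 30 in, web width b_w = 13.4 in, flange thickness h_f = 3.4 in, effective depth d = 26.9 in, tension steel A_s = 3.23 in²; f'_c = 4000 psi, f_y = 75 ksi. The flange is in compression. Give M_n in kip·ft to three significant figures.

Tension: T = A_s f_y = 3.23 × 75 = 242.25 kips.
Try a within the flange: a = T/(0.85 f'_c b_f) = 242.25/(0.85 × 4 × 30) = 2.375 in.
Since a = 2.375 ≤ h_f = 3.4 in, the stress block lies entirely in the flange; analyse as a rectangular beam of width b_f.
M_n = T(d − a/2) = 242.25 × (26.9 − 1.1875) = 6228.9 kip·in.
M_n = 6228.9/12 = 519.08 kip·ft.

M_n ≈ 519 kip·ft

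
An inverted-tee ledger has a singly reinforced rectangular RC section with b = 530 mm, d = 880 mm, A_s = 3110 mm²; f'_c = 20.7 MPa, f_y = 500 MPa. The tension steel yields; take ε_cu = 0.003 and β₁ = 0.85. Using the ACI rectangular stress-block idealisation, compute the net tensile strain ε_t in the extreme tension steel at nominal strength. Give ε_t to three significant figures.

ε_t ≈ 0.0105

a = A_s f_y/(0.85 f'_c b) = 166.75 mm.
β₁ = 0.85, so c = a/β₁ = 166.75/0.85 = 196.18 mm.
From the linear strain diagram with ε_cu = 0.003: ε_t = 0.003 (d − c)/c = 0.003 × (880 − 196.18)/196.18 = 0.0105.
Since ε_t ≥ 0.005, the section is tension-controlled.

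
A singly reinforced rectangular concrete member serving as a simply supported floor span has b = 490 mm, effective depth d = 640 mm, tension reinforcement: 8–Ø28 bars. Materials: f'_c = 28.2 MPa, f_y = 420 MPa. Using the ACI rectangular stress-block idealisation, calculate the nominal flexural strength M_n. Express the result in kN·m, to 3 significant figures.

M_n ≈ 1140 kN·m

A_s = 8 × 616 = 4928 mm².
T = A_s f_y = 4928 × 420 = 2069760 N = 2069.76 kN.
From C = T: a = T/(0.85 f'_c b) = 2069760/(0.85 × 28.2 × 490) = 176.22 mm.
M_n = T(d − a/2) = 2069.76 kN × (640 − 88.11) mm = 1142.28 kN·m.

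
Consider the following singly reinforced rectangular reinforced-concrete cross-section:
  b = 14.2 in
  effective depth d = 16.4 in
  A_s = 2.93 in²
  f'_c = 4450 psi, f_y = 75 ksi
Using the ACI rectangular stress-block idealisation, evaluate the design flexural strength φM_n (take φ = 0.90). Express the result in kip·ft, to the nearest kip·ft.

φM_n ≈ 237 kip·ft

T = A_s f_y = 2.93 × 75 = 219.75 kips.
a = T/(0.85 f'_c b) = 219.75/(0.85 × 4.45 × 14.2) = 4.091 in.
M_n = T(d − a/2) = 219.75 × (16.4 − 2.0455) = 3154.4 kip·in = 3154.4/12 = 262.87 kip·ft.
φM_n = 0.90 × 262.87 = 236.58 kip·ft.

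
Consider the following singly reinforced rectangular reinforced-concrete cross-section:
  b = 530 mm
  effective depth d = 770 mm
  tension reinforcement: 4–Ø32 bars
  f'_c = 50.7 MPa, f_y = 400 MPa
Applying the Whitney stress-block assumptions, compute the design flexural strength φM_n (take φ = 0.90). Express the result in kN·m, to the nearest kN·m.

A_s = 4 × 804 = 3216 mm².
T = A_s f_y = 3216 × 400 = 1286400 N = 1286.4 kN.
From C = T: a = T/(0.85 f'_c b) = 1286400/(0.85 × 50.7 × 530) = 56.32 mm.
M_n = T(d − a/2) = 1286.4 kN × (770 − 28.16) mm = 954.30 kN·m.
φM_n = 0.90 × 954.30 = 858.87 kN·m.

φM_n ≈ 859 kN·m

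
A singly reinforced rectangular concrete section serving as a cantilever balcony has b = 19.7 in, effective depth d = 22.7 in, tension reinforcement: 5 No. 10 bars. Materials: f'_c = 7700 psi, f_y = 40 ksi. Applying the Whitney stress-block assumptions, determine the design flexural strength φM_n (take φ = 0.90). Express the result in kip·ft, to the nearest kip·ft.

A_s = 5 × 1.27 = 6.35 in².
T = A_s f_y = 6.35 × 40 = 254 kips.
a = T/(0.85 f'_c b) = 254/(0.85 × 7.7 × 19.7) = 1.970 in.
M_n = T(d − a/2) = 254 × (22.7 − 0.985) = 5515.6 kip·in = 5515.6/12 = 459.63 kip·ft.
φM_n = 0.90 × 459.63 = 413.67 kip·ft.

φM_n ≈ 414 kip·ft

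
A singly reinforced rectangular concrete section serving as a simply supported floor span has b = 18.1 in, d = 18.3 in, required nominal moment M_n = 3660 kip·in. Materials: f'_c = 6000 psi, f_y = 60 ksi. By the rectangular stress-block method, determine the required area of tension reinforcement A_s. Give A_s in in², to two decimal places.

From M_n = 0.85 f'_c a b (d − a/2):
a = d − √(d² − 2M_n/(0.85 f'_c b)) = 18.3 − √(18.3² − 2 × 3660/(0.85 × 6 × 18.1)) = 2.313 in.
A_s = 0.85 f'_c a b / f_y = 0.85 × 6 × 2.313 × 18.1 / 60 = 3.559 in².

A_s ≈ 3.56 in²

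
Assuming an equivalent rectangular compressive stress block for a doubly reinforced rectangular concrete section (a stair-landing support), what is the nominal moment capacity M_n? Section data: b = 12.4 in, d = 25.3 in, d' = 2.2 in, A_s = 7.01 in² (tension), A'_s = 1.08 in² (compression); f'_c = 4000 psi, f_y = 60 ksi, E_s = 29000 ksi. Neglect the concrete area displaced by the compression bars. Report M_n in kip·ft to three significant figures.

M_n ≈ 750 kip·ft

Assume both steels yield.
a = (A_s − A'_s) f_y/(0.85 f'_c b) = (7.01 − 1.08) × 60/(0.85 × 4 × 12.4) = 8.439 in.
c = a/β₁ = 8.439/0.85 = 9.928 in; ε'_s = 0.003(c − d')/c = 0.0023 ≥ ε_y = 0.0021, so the compression steel yields.
M_n = (A_s − A'_s) f_y (d − a/2) + A'_s f_y (d − d') = 355.8 × (25.3 − 4.2195) + 64.8 × (25.3 − 2.2) = 7500.4 + 1496.9 = 8997.3 kip·in = 8997.3/12 = 749.78 kip·ft.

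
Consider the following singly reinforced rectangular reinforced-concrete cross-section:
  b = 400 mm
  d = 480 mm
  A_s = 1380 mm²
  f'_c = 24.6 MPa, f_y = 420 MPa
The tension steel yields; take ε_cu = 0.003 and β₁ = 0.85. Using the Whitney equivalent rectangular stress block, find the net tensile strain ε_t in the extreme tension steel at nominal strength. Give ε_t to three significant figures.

ε_t ≈ 0.0147

a = A_s f_y/(0.85 f'_c b) = 69.30 mm.
β₁ = 0.85, so c = a/β₁ = 69.30/0.85 = 81.53 mm.
From the linear strain diagram with ε_cu = 0.003: ε_t = 0.003 (d − c)/c = 0.003 × (480 − 81.53)/81.53 = 0.0147.
Since ε_t ≥ 0.005, the section is tension-controlled.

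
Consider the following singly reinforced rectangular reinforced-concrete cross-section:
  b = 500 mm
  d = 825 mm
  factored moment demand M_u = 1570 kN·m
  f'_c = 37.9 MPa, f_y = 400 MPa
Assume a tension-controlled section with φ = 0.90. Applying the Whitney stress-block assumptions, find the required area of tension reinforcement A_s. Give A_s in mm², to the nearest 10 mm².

A_s ≈ 5790 mm²

M_n = M_u/φ = 1570/0.90 = 1744.44 kN·m.
With M_n = 0.85 f'_c a b (d − a/2), solve the quadratic for a:
a = d − √(d² − 2M_n/(0.85 f'_c b)) = 825 − √(825² − 2 × 1744.44×10⁶/(0.85 × 37.9 × 500)) = 143.81 mm.
A_s = 0.85 f'_c a b / f_y = 0.85 × 37.9 × 143.81 × 500 / 400 = 5791.0 mm².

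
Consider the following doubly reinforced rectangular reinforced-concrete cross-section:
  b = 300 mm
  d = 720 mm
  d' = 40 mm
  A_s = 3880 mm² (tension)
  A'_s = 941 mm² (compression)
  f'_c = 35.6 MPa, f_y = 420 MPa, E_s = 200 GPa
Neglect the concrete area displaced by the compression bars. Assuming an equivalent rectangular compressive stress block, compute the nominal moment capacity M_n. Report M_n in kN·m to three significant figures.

Assume both tension and compression steel yield.
Net tension couple steel: A_s − A'_s = 2939 mm².
a = (A_s − A'_s) f_y / (0.85 f'_c b) = 1234380/(0.85 × 35.6 × 300) = 135.97 mm.
c = a/β₁ = 135.97/0.796 = 170.82 mm; ε'_s = 0.003(c − d')/c = 0.0023 ≥ f_y/E_s = 0.0021, so compression steel does yield.
M_n = (A_s − A'_s) f_y (d − a/2) + A'_s f_y (d − d') = [1234380 × (720 − 67.985) + 395220 × (720 − 40)] × 10⁻⁶ = 804.83 + 268.75 = 1073.58 kN·m.

M_n ≈ 1070 kN·m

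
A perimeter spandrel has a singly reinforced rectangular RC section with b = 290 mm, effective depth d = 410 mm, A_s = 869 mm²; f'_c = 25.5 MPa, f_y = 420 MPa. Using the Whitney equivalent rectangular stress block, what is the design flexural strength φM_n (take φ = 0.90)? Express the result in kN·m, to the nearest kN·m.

T = A_s f_y = 869 × 420 = 364980 N = 364.98 kN.
From C = T: a = T/(0.85 f'_c b) = 364980/(0.85 × 25.5 × 290) = 58.06 mm.
M_n = T(d − a/2) = 364.98 kN × (410 − 29.03) mm = 139.05 kN·m.
φM_n = 0.90 × 139.05 = 125.15 kN·m.

φM_n ≈ 125 kN·m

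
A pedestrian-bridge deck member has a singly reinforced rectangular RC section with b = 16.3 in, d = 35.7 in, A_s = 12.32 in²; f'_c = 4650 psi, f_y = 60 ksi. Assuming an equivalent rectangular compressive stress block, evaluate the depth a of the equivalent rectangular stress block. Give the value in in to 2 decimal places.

a ≈ 11.47 in

T = A_s f_y = 12.32 × 60 = 739.2 kips.
a = T/(0.85 f'_c b) = 739.2/(0.85 × 4.65 × 16.3) = 11.47 in.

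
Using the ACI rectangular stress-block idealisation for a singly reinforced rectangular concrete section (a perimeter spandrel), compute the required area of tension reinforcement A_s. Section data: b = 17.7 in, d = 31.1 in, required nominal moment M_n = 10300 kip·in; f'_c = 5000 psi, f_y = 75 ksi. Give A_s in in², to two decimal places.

From M_n = 0.85 f'_c a b (d − a/2):
a = d − √(d² − 2M_n/(0.85 f'_c b)) = 31.1 − √(31.1² − 2 × 10300/(0.85 × 5 × 17.7)) = 4.768 in.
A_s = 0.85 f'_c a b / f_y = 0.85 × 5 × 4.768 × 17.7 / 75 = 4.782 in².

A_s ≈ 4.78 in²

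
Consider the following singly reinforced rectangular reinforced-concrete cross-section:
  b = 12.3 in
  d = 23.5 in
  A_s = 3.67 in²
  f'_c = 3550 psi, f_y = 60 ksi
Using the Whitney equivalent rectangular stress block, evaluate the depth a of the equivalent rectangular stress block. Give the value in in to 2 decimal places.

T = A_s f_y = 3.67 × 60 = 220.2 kips.
a = T/(0.85 f'_c b) = 220.2/(0.85 × 3.55 × 12.3) = 5.93 in.

a ≈ 5.93 in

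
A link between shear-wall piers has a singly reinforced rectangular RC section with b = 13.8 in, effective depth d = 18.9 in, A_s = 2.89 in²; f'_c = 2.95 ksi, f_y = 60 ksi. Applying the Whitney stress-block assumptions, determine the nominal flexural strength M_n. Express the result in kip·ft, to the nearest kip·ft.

M_n ≈ 237 kip·ft

T = A_s f_y = 2.89 × 60 = 173.4 kips.
a = T/(0.85 f'_c b) = 173.4/(0.85 × 2.95 × 13.8) = 5.011 in.
M_n = T(d − a/2) = 173.4 × (18.9 − 2.5055) = 2842.8 kip·in = 2842.8/12 = 236.90 kip·ft.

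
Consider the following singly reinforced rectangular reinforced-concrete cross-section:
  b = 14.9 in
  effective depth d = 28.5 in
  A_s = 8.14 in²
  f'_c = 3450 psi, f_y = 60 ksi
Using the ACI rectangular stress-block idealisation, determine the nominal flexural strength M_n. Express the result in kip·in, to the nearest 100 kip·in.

M_n ≈ 11200 kip·in

T = A_s f_y = 8.14 × 60 = 488.4 kips.
a = T/(0.85 f'_c b) = 488.4/(0.85 × 3.45 × 14.9) = 11.178 in.
M_n = T(d − a/2) = 488.4 × (28.5 − 5.589) = 11189.7 kip·in.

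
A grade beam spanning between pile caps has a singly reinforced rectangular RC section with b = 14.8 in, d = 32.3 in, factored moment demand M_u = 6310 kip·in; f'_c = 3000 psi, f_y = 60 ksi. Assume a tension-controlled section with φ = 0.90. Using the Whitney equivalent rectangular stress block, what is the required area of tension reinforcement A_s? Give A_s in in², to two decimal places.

A_s ≈ 4.01 in²

M_n = M_u/φ = 6310/0.90 = 7011.11 kip·in.
From M_n = 0.85 f'_c a b (d − a/2):
a = d − √(d² − 2M_n/(0.85 f'_c b)) = 32.3 − √(32.3² − 2 × 7011.11/(0.85 × 3 × 14.8)) = 6.382 in.
A_s = 0.85 f'_c a b / f_y = 0.85 × 3 × 6.382 × 14.8 / 60 = 4.014 in².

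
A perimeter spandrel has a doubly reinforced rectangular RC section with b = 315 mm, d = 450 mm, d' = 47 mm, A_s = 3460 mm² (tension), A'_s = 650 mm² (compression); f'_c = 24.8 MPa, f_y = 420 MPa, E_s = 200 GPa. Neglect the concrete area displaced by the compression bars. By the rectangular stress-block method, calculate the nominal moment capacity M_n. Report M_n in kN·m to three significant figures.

Assume both tension and compression steel yield.
Net tension couple steel: A_s − A'_s = 2810 mm².
a = (A_s − A'_s) f_y / (0.85 f'_c b) = 1180200/(0.85 × 24.8 × 315) = 177.74 mm.
c = a/β₁ = 177.74/0.85 = 209.11 mm; ε'_s = 0.003(c − d')/c = 0.0023 ≥ f_y/E_s = 0.0021, so compression steel does yield.
M_n = (A_s − A'_s) f_y (d − a/2) + A'_s f_y (d − d') = [1180200 × (450 − 88.87) + 273000 × (450 − 47)] × 10⁻⁶ = 426.21 + 110.02 = 536.23 kN·m.

M_n ≈ 536 kN·m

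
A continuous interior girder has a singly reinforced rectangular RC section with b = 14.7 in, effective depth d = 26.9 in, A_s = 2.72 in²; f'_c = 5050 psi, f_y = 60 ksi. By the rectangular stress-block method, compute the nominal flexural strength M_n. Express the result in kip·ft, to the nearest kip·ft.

M_n ≈ 348 kip·ft

T = A_s f_y = 2.72 × 60 = 163.2 kips.
a = T/(0.85 f'_c b) = 163.2/(0.85 × 5.05 × 14.7) = 2.586 in.
M_n = T(d − a/2) = 163.2 × (26.9 − 1.293) = 4179.1 kip·in = 4179.1/12 = 348.26 kip·ft.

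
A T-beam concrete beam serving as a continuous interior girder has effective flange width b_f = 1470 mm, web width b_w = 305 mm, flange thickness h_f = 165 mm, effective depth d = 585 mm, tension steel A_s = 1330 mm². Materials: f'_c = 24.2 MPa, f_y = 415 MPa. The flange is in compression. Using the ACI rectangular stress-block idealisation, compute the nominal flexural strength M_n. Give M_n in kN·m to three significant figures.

Tension: T = A_s f_y = 1330 × 415 = 551950 N.
Try a within the flange: a = T/(0.85 f'_c b_f) = 551950/(0.85 × 24.2 × 1470) = 18.25 mm.
Since a = 18.25 ≤ h_f = 165 mm, the stress block lies entirely in the flange; analyse as a rectangular beam of width b_f.
M_n = T(d − a/2) = 551950 × (585 − 9.125) = 317.85 × 10⁶ N·mm.
M_n = 317.85 kN·m.

M_n ≈ 318 kN·m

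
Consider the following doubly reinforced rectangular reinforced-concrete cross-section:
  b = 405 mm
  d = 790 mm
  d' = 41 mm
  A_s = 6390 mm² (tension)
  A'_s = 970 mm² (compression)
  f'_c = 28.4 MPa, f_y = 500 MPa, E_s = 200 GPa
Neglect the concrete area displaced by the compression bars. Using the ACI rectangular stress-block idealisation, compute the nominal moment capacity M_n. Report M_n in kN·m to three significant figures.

Assume both tension and compression steel yield.
Net tension couple steel: A_s − A'_s = 5420 mm².
a = (A_s − A'_s) f_y / (0.85 f'_c b) = 2710000/(0.85 × 28.4 × 405) = 277.19 mm.
c = a/β₁ = 277.19/0.847 = 327.26 mm; ε'_s = 0.003(c − d')/c = 0.0026 ≥ f_y/E_s = 0.0025, so compression steel does yield.
M_n = (A_s − A'_s) f_y (d − a/2) + A'_s f_y (d − d') = [2710000 × (790 − 138.595) + 485000 × (790 − 41)] × 10⁻⁶ = 1765.31 + 363.27 = 2128.58 kN·m.

M_n ≈ 2130 kN·m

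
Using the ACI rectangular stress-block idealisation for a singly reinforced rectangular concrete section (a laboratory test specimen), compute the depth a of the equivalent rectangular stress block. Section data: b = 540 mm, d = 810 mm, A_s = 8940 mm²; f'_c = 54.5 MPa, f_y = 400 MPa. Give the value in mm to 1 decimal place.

a ≈ 143.0 mm

T = A_s f_y = 8940 × 400 = 3576000 N = 3576 kN.
Setting C = 0.85 f'_c a b equal to T: a = 3576000/(0.85 × 54.5 × 540) = 143.0 mm.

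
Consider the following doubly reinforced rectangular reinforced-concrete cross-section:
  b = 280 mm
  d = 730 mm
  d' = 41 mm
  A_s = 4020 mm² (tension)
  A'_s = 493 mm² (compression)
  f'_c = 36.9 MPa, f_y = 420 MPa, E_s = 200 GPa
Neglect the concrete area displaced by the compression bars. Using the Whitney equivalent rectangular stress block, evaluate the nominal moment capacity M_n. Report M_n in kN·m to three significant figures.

Assume both tension and compression steel yield.
Net tension couple steel: A_s − A'_s = 3527 mm².
a = (A_s − A'_s) f_y / (0.85 f'_c b) = 1481340/(0.85 × 36.9 × 280) = 168.68 mm.
c = a/β₁ = 168.68/0.786 = 214.61 mm; ε'_s = 0.003(c − d')/c = 0.0024 ≥ f_y/E_s = 0.0021, so compression steel does yield.
M_n = (A_s − A'_s) f_y (d − a/2) + A'_s f_y (d − d') = [1481340 × (730 − 84.34) + 207060 × (730 − 41)] × 10⁻⁶ = 956.44 + 142.66 = 1099.10 kN·m.

M_n ≈ 1100 kN·m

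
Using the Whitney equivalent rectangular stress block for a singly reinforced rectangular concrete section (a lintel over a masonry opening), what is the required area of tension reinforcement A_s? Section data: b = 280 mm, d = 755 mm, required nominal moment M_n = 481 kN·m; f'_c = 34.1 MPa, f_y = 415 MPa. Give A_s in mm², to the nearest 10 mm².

With M_n = 0.85 f'_c a b (d − a/2), solve the quadratic for a:
a = d − √(d² − 2M_n/(0.85 f'_c b)) = 755 − √(755² − 2 × 481×10⁶/(0.85 × 34.1 × 280)) = 83.07 mm.
A_s = 0.85 f'_c a b / f_y = 0.85 × 34.1 × 83.07 × 280 / 415 = 1624.5 mm².

A_s ≈ 1620 mm²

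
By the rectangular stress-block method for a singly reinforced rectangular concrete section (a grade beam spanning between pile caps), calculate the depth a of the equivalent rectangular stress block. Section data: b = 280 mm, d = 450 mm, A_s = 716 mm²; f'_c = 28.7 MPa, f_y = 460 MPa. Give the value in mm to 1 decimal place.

T = A_s f_y = 716 × 460 = 329360 N = 329.36 kN.
Setting C = 0.85 f'_c a b equal to T: a = 329360/(0.85 × 28.7 × 280) = 48.2 mm.

a ≈ 48.2 mm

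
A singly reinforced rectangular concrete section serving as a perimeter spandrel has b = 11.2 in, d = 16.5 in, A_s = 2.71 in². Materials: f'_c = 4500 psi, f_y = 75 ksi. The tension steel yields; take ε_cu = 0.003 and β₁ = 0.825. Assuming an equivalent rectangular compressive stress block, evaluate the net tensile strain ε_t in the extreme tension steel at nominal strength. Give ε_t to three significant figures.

ε_t ≈ 0.00561

a = A_s f_y/(0.85 f'_c b) = 4.744 in.
β₁ = 0.825, so c = a/β₁ = 4.744/0.825 = 5.750 in.
From the linear strain diagram with ε_cu = 0.003: ε_t = 0.003 (d − c)/c = 0.003 × (16.5 − 5.750)/5.750 = 0.00561.
Since ε_t ≥ 0.005, the section is tension-controlled.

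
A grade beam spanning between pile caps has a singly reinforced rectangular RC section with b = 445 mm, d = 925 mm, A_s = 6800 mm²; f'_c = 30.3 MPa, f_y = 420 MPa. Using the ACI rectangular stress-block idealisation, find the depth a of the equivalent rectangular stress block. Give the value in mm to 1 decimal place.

a ≈ 249.2 mm

T = A_s f_y = 6800 × 420 = 2856000 N = 2856 kN.
Setting C = 0.85 f'_c a b equal to T: a = 2856000/(0.85 × 30.3 × 445) = 249.2 mm.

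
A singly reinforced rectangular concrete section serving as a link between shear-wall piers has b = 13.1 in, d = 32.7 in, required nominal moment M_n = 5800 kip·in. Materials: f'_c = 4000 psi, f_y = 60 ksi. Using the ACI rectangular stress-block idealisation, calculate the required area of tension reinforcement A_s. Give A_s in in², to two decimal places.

A_s ≈ 3.16 in²

From M_n = 0.85 f'_c a b (d − a/2):
a = d − √(d² − 2M_n/(0.85 f'_c b)) = 32.7 − √(32.7² − 2 × 5800/(0.85 × 4 × 13.1)) = 4.260 in.
A_s = 0.85 f'_c a b / f_y = 0.85 × 4 × 4.260 × 13.1 / 60 = 3.162 in².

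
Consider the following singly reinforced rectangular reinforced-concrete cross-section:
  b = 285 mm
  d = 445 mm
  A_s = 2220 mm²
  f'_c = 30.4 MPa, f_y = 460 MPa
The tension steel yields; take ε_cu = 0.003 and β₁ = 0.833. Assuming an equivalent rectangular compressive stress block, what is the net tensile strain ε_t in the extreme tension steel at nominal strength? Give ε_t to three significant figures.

a = A_s f_y/(0.85 f'_c b) = 138.67 mm.
β₁ = 0.833, so c = a/β₁ = 138.67/0.833 = 166.47 mm.
From the linear strain diagram with ε_cu = 0.003: ε_t = 0.003 (d − c)/c = 0.003 × (445 − 166.47)/166.47 = 0.00502.
Since ε_t ≥ 0.005, the section is tension-controlled.

ε_t ≈ 0.00502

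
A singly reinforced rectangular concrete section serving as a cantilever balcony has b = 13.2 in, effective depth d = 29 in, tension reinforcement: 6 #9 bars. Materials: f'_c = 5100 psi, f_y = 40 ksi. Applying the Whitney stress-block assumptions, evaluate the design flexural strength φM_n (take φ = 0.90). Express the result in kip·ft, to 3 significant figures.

A_s = 6 × 1 = 6 in².
T = A_s f_y = 6 × 40 = 240 kips.
a = T/(0.85 f'_c b) = 240/(0.85 × 5.1 × 13.2) = 4.194 in.
M_n = T(d − a/2) = 240 × (29 − 2.097) = 6456.7 kip·in = 6456.7/12 = 538.06 kip·ft.
φM_n = 0.90 × 538.06 = 484.25 kip·ft.

φM_n ≈ 484 kip·ft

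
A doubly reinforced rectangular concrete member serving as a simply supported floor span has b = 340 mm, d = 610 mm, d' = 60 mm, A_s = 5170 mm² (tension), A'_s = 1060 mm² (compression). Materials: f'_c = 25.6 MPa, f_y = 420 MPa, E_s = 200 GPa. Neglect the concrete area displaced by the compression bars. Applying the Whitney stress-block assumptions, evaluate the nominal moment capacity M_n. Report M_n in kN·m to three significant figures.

Assume both tension and compression steel yield.
Net tension couple steel: A_s − A'_s = 4110 mm².
a = (A_s − A'_s) f_y / (0.85 f'_c b) = 1726200/(0.85 × 25.6 × 340) = 233.32 mm.
c = a/β₁ = 233.32/0.85 = 274.49 mm; ε'_s = 0.003(c − d')/c = 0.0023 ≥ f_y/E_s = 0.0021, so compression steel does yield.
M_n = (A_s − A'_s) f_y (d − a/2) + A'_s f_y (d − d') = [1726200 × (610 − 116.66) + 445200 × (610 − 60)] × 10⁻⁶ = 851.60 + 244.86 = 1096.46 kN·m.

M_n ≈ 1100 kN·m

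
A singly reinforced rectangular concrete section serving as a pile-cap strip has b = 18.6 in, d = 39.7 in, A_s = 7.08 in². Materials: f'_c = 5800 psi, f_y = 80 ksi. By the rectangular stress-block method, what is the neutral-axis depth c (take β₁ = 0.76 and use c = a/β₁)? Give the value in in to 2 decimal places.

T = A_s f_y = 7.08 × 80 = 566.4 kips.
a = T/(0.85 f'_c b) = 566.4/(0.85 × 5.8 × 18.6) = 6.1768 in.
With β₁ = 0.76, c = a/β₁ = 6.1768/0.76 = 8.13 in.

c ≈ 8.13 in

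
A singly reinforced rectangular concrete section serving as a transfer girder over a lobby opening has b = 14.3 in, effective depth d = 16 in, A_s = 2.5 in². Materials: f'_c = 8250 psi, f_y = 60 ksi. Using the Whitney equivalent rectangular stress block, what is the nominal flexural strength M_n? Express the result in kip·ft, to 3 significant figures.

M_n ≈ 191 kip·ft

T = A_s f_y = 2.5 × 60 = 150 kips.
a = T/(0.85 f'_c b) = 150/(0.85 × 8.25 × 14.3) = 1.496 in.
M_n = T(d − a/2) = 150 × (16 − 0.748) = 2287.8 kip·in = 2287.8/12 = 190.65 kip·ft.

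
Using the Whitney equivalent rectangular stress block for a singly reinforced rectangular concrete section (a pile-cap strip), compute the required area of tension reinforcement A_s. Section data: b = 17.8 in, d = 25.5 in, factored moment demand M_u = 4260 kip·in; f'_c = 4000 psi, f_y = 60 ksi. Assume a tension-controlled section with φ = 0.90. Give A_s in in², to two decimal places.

A_s ≈ 3.31 in²

M_n = M_u/φ = 4260/0.90 = 4733.33 kip·in.
From M_n = 0.85 f'_c a b (d − a/2):
a = d − √(d² − 2M_n/(0.85 f'_c b)) = 25.5 − √(25.5² − 2 × 4733.33/(0.85 × 4 × 17.8)) = 3.278 in.
A_s = 0.85 f'_c a b / f_y = 0.85 × 4 × 3.278 × 17.8 / 60 = 3.306 in².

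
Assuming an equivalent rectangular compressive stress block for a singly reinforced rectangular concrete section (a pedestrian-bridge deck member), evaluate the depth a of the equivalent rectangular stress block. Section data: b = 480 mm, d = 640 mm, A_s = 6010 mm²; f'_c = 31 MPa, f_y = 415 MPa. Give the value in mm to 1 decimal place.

T = A_s f_y = 6010 × 415 = 2494150 N = 2494.15 kN.
Setting C = 0.85 f'_c a b equal to T: a = 2494150/(0.85 × 31 × 480) = 197.2 mm.

a ≈ 197.2 mm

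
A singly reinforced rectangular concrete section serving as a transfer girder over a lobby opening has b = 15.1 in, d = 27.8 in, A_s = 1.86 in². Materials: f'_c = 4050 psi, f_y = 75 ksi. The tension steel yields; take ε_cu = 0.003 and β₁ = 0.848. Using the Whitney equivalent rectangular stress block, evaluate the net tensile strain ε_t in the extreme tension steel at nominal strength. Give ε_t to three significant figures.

ε_t ≈ 0.0234

a = A_s f_y/(0.85 f'_c b) = 2.684 in.
β₁ = 0.848, so c = a/β₁ = 2.684/0.848 = 3.165 in.
From the linear strain diagram with ε_cu = 0.003: ε_t = 0.003 (d − c)/c = 0.003 × (27.8 − 3.165)/3.165 = 0.0234.
Since ε_t ≥ 0.005, the section is tension-controlled.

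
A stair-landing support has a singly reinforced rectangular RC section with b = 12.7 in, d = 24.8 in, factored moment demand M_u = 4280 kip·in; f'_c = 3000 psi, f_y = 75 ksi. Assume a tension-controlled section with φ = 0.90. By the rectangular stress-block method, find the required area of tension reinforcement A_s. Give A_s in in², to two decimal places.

M_n = M_u/φ = 4280/0.90 = 4755.56 kip·in.
From M_n = 0.85 f'_c a b (d − a/2):
a = d − √(d² − 2M_n/(0.85 f'_c b)) = 24.8 − √(24.8² − 2 × 4755.56/(0.85 × 3 × 12.7)) = 6.874 in.
A_s = 0.85 f'_c a b / f_y = 0.85 × 3 × 6.874 × 12.7 / 75 = 2.968 in².

A_s ≈ 2.97 in²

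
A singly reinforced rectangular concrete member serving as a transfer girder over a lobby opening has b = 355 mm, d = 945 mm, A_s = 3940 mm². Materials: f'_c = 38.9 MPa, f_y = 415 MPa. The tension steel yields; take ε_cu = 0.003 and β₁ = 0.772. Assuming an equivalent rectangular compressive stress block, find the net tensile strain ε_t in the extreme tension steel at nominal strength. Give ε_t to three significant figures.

a = A_s f_y/(0.85 f'_c b) = 139.30 mm.
β₁ = 0.772, so c = a/β₁ = 139.30/0.772 = 180.44 mm.
From the linear strain diagram with ε_cu = 0.003: ε_t = 0.003 (d − c)/c = 0.003 × (945 − 180.44)/180.44 = 0.0127.
Since ε_t ≥ 0.005, the section is tension-controlled.

ε_t ≈ 0.0127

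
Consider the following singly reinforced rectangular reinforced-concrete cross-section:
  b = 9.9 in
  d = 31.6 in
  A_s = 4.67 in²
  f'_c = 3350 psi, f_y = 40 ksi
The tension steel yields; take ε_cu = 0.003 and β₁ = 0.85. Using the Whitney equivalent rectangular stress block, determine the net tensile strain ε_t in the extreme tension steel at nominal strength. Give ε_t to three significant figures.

ε_t ≈ 0.00916

a = A_s f_y/(0.85 f'_c b) = 6.626 in.
β₁ = 0.85, so c = a/β₁ = 6.626/0.85 = 7.795 in.
From the linear strain diagram with ε_cu = 0.003: ε_t = 0.003 (d − c)/c = 0.003 × (31.6 − 7.795)/7.795 = 0.00916.
Since ε_t ≥ 0.005, the section is tension-controlled.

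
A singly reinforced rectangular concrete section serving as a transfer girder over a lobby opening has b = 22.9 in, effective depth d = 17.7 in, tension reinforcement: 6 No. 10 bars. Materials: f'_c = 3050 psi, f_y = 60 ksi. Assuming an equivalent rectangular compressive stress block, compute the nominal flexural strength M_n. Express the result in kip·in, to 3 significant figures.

M_n ≈ 6330 kip·in

A_s = 6 × 1.27 = 7.62 in².
T = A_s f_y = 7.62 × 60 = 457.2 kips.
a = T/(0.85 f'_c b) = 457.2/(0.85 × 3.05 × 22.9) = 7.701 in.
M_n = T(d − a/2) = 457.2 × (17.7 − 3.8505) = 6332.0 kip·in.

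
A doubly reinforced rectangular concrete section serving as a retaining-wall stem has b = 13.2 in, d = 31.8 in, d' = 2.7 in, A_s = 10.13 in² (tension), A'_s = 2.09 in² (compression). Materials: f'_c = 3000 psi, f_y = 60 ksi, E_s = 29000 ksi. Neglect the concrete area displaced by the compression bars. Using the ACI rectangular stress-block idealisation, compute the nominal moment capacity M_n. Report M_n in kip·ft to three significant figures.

Assume both steels yield.
a = (A_s − A'_s) f_y/(0.85 f'_c b) = (10.13 − 2.09) × 60/(0.85 × 3 × 13.2) = 14.332 in.
c = a/β₁ = 14.332/0.85 = 16.861 in; ε'_s = 0.003(c − d')/c = 0.0025 ≥ ε_y = 0.0021, so the compression steel yields.
M_n = (A_s − A'_s) f_y (d − a/2) + A'_s f_y (d − d') = 482.4 × (31.8 − 7.166) + 125.4 × (31.8 − 2.7) = 11883.4 + 3649.1 = 15532.5 kip·in = 15532.5/12 = 1294.38 kip·ft.

M_n ≈ 1290 kip·ft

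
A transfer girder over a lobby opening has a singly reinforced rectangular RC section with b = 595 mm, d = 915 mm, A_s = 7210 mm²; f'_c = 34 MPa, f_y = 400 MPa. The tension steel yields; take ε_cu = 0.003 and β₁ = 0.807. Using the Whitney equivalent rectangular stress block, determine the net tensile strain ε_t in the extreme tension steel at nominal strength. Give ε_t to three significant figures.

a = A_s f_y/(0.85 f'_c b) = 167.72 mm.
β₁ = 0.807, so c = a/β₁ = 167.72/0.807 = 207.83 mm.
From the linear strain diagram with ε_cu = 0.003: ε_t = 0.003 (d − c)/c = 0.003 × (915 − 207.83)/207.83 = 0.0102.
Since ε_t ≥ 0.005, the section is tension-controlled.

ε_t ≈ 0.0102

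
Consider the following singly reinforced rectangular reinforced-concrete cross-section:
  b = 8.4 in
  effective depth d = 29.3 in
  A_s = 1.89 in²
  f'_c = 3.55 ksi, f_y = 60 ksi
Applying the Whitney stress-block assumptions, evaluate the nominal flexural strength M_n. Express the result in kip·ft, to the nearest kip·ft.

M_n ≈ 256 kip·ft

T = A_s f_y = 1.89 × 60 = 113.4 kips.
a = T/(0.85 f'_c b) = 113.4/(0.85 × 3.55 × 8.4) = 4.474 in.
M_n = T(d − a/2) = 113.4 × (29.3 − 2.237) = 3068.9 kip·in = 3068.9/12 = 255.74 kip·ft.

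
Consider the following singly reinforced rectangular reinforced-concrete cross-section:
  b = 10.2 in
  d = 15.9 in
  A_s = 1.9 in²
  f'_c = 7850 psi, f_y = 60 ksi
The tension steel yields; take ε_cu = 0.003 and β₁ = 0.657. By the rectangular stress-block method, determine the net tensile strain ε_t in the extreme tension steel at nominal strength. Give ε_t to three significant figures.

ε_t ≈ 0.0157

a = A_s f_y/(0.85 f'_c b) = 1.675 in.
β₁ = 0.657, so c = a/β₁ = 1.675/0.657 = 2.549 in.
From the linear strain diagram with ε_cu = 0.003: ε_t = 0.003 (d − c)/c = 0.003 × (15.9 − 2.549)/2.549 = 0.0157.
Since ε_t ≥ 0.005, the section is tension-controlled.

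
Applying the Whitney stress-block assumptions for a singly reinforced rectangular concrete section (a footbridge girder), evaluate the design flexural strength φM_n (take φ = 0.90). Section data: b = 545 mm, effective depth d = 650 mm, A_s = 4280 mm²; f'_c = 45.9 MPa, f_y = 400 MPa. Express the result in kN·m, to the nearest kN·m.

φM_n ≈ 939 kN·m

T = A_s f_y = 4280 × 400 = 1712000 N = 1712 kN.
From C = T: a = T/(0.85 f'_c b) = 1712000/(0.85 × 45.9 × 545) = 80.51 mm.
M_n = T(d − a/2) = 1712 kN × (650 − 40.255) mm = 1043.88 kN·m.
φM_n = 0.90 × 1043.88 = 939.49 kN·m.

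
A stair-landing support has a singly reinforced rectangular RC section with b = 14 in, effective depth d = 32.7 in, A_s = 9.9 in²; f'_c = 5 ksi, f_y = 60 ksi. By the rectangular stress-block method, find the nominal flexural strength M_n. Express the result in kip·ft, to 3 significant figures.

M_n ≈ 1370 kip·ft

T = A_s f_y = 9.9 × 60 = 594 kips.
a = T/(0.85 f'_c b) = 594/(0.85 × 5 × 14) = 9.983 in.
M_n = T(d − a/2) = 594 × (32.7 − 4.9915) = 16458.8 kip·in = 16458.8/12 = 1371.57 kip·ft.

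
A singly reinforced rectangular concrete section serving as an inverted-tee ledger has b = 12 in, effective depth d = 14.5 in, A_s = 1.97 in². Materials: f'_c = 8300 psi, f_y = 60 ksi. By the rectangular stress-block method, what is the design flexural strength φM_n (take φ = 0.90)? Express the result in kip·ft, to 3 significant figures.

T = A_s f_y = 1.97 × 60 = 118.2 kips.
a = T/(0.85 f'_c b) = 118.2/(0.85 × 8.3 × 12) = 1.396 in.
M_n = T(d − a/2) = 118.2 × (14.5 − 0.698) = 1631.4 kip·in = 1631.4/12 = 135.95 kip·ft.
φM_n = 0.90 × 135.95 = 122.36 kip·ft.

φM_n ≈ 122 kip·ft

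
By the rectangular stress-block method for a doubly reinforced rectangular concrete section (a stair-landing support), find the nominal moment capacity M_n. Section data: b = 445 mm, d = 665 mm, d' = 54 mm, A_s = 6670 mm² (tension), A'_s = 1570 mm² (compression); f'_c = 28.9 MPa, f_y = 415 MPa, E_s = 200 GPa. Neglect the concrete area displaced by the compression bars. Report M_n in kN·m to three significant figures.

Assume both tension and compression steel yield.
Net tension couple steel: A_s − A'_s = 5100 mm².
a = (A_s − A'_s) f_y / (0.85 f'_c b) = 2116500/(0.85 × 28.9 × 445) = 193.62 mm.
c = a/β₁ = 193.62/0.844 = 229.41 mm; ε'_s = 0.003(c − d')/c = 0.0023 ≥ f_y/E_s = 0.0021, so compression steel does yield.
M_n = (A_s − A'_s) f_y (d − a/2) + A'_s f_y (d − d') = [2116500 × (665 − 96.81) + 651550 × (665 − 54)] × 10⁻⁶ = 1202.57 + 398.10 = 1600.67 kN·m.

M_n ≈ 1600 kN·m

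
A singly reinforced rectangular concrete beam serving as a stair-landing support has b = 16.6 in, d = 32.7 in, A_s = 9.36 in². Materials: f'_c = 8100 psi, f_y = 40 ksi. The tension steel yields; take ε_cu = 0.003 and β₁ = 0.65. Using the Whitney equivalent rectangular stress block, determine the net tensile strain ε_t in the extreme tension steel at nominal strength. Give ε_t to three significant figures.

a = A_s f_y/(0.85 f'_c b) = 3.276 in.
β₁ = 0.65, so c = a/β₁ = 3.276/0.65 = 5.040 in.
From the linear strain diagram with ε_cu = 0.003: ε_t = 0.003 (d − c)/c = 0.003 × (32.7 − 5.040)/5.040 = 0.0165.
Since ε_t ≥ 0.005, the section is tension-controlled.

ε_t ≈ 0.0165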